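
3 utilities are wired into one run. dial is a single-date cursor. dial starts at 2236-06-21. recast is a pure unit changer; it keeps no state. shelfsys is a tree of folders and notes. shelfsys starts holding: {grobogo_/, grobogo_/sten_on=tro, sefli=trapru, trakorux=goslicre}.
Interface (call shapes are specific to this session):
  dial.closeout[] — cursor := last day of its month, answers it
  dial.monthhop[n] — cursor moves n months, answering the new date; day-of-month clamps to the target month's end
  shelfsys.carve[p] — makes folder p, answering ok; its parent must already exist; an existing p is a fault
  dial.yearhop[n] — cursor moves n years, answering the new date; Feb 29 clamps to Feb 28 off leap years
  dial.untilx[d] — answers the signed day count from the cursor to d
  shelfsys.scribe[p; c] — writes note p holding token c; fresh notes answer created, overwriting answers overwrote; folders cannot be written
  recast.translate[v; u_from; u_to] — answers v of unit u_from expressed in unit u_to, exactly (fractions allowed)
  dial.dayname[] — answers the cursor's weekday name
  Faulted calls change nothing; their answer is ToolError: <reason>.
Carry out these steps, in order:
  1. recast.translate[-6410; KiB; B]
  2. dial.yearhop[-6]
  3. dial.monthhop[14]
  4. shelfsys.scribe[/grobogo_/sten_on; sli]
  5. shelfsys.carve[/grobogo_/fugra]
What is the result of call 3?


Answer: 2231-08-21

Derivation:
Invoking translate on v→-6410, u_from→KiB, u_to→B: -6563840.
Now I run yearhop on n→-6: 2230-06-21.
Then monthhop on n→14, and see 2231-08-21.
Then scribe on p→/grobogo_/sten_on, c→sli, giving overwrote.
Next I call carve on p→/grobogo_/fugra, yielding ok.


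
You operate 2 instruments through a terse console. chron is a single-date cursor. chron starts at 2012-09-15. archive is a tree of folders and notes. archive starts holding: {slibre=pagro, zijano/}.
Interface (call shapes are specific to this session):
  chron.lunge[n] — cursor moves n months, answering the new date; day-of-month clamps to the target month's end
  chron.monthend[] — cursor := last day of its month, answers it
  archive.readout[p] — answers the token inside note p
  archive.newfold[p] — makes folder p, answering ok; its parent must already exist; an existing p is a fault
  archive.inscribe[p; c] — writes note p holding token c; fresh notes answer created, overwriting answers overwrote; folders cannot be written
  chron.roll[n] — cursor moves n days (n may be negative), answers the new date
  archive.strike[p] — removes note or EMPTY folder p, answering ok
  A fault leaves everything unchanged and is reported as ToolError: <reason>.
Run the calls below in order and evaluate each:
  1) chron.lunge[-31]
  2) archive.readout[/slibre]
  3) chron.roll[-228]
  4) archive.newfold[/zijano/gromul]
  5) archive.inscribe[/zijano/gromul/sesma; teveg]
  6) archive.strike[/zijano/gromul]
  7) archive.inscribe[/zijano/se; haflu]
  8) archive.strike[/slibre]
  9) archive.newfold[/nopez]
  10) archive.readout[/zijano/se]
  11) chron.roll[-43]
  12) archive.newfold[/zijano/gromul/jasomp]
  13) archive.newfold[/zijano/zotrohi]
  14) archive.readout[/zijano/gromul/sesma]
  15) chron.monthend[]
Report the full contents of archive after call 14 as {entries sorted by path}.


Calling lunge with n='-31', → 2010-02-15.
I call readout with p='/slibre', and see pagro.
I try roll with n='-228': 2009-07-02.
Now I run newfold with p='/zijano/gromul', → ok.
I run inscribe with p='/zijano/gromul/sesma', c='teveg', and see created.
Now I run strike with p='/zijano/gromul', and see ToolError: not empty.
I run inscribe with p='/zijano/se', c='haflu', — result: created.
Next I call strike with p='/slibre', yielding ok.
I use newfold with p='/nopez', → ok.
I use readout with p='/zijano/se', yielding haflu.
I run roll with n='-43', which returns 2009-05-20.
Invoking newfold with p='/zijano/gromul/jasomp', → ok.
I run newfold with p='/zijano/zotrohi', yielding ok.
I try readout with p='/zijano/gromul/sesma', and observe teveg.
Then monthend, → 2009-05-31.

Answer: {nopez/, zijano/, zijano/gromul/, zijano/gromul/jasomp/, zijano/gromul/sesma=teveg, zijano/se=haflu, zijano/zotrohi/}


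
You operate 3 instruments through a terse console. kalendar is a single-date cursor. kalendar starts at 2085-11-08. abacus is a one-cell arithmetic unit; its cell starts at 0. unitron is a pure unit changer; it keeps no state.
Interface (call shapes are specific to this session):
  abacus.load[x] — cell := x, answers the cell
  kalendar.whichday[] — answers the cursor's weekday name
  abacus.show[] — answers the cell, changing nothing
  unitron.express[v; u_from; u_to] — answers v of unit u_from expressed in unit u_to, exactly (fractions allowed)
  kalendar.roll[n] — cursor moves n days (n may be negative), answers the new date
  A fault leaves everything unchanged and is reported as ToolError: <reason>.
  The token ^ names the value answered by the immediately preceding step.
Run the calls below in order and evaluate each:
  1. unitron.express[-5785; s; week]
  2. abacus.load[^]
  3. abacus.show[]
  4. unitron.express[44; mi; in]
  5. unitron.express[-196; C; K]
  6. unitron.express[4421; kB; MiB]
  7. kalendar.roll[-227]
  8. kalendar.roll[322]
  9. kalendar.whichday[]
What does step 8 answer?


Answer: 2086-02-11

Derivation:
>> unitron.express(v='-5785', u_from='s', u_to='week')
<< -1157/120960
>> abacus.load(x='^')
<< -1157/120960
>> abacus.show()
<< -1157/120960
>> unitron.express(v='44', u_from='mi', u_to='in')
<< 2787840
>> unitron.express(v='-196', u_from='C', u_to='K')
<< 1543/20
>> unitron.express(v='4421', u_from='kB', u_to='MiB')
<< 552625/131072
>> kalendar.roll(n='-227')
<< 2085-03-26
>> kalendar.roll(n='322')
<< 2086-02-11
>> kalendar.whichday()
<< Monday


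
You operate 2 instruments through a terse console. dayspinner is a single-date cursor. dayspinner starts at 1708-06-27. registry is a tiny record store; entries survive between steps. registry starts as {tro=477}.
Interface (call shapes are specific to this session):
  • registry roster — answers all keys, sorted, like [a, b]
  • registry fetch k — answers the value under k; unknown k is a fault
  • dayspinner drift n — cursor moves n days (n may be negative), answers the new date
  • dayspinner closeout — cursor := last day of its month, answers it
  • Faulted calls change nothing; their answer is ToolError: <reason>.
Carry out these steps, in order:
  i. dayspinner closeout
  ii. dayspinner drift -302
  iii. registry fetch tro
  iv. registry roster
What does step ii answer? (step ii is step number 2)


Answer: 1707-09-02

Derivation:
Using dayspinner closeout, and observe 1708-06-30.
Now I run dayspinner drift using n→-302, giving 1707-09-02.
Next I call registry fetch using k→tro, and observe 477.
Calling registry roster(), and get [tro].


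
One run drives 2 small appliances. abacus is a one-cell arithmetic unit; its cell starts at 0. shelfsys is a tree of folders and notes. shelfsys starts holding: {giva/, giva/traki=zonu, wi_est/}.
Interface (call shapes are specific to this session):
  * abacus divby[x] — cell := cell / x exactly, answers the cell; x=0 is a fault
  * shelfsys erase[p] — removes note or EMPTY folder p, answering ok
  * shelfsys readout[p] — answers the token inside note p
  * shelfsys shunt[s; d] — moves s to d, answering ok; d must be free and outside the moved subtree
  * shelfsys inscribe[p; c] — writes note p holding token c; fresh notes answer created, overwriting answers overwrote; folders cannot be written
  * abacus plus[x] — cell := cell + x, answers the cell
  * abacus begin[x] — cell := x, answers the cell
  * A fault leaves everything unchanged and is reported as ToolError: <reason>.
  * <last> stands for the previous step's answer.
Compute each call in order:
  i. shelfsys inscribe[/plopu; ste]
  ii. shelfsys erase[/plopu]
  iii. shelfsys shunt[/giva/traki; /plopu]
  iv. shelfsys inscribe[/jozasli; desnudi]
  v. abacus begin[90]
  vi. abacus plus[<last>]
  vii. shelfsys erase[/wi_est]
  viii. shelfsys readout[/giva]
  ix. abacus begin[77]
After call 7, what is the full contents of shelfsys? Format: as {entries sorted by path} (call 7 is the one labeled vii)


;; 1. shelfsys inscribe(p='/plopu', c='ste') == created
;; 2. shelfsys erase(p='/plopu') == ok
;; 3. shelfsys shunt(s='/giva/traki', d='/plopu') == ok
;; 4. shelfsys inscribe(p='/jozasli', c='desnudi') == created
;; 5. abacus begin(x='90') == 90
;; 6. abacus plus(x='<last>') == 180
;; 7. shelfsys erase(p='/wi_est') == ok
;; 8. shelfsys readout(p='/giva') == ToolError: is a directory
;; 9. abacus begin(x='77') == 77

Answer: {giva/, jozasli=desnudi, plopu=zonu}


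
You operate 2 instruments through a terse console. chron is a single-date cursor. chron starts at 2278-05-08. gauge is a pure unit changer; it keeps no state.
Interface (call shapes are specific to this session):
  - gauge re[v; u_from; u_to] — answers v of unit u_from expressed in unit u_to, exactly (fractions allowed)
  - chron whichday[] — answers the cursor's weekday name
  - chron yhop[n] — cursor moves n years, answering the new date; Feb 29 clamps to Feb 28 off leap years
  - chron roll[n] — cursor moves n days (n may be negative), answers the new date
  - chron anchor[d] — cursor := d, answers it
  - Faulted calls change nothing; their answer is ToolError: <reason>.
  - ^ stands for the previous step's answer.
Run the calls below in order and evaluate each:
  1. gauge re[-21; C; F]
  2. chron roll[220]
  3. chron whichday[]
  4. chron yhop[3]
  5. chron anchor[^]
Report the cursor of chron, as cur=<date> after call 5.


Step: gauge re[v→-21; u_from→C; u_to→F]
Result: -29/5
Step: chron roll[n→220]
Result: 2278-12-14
Step: chron whichday[]
Result: Saturday
Step: chron yhop[n→3]
Result: 2281-12-14
Step: chron anchor[d→^]
Result: 2281-12-14

Answer: cur=2281-12-14


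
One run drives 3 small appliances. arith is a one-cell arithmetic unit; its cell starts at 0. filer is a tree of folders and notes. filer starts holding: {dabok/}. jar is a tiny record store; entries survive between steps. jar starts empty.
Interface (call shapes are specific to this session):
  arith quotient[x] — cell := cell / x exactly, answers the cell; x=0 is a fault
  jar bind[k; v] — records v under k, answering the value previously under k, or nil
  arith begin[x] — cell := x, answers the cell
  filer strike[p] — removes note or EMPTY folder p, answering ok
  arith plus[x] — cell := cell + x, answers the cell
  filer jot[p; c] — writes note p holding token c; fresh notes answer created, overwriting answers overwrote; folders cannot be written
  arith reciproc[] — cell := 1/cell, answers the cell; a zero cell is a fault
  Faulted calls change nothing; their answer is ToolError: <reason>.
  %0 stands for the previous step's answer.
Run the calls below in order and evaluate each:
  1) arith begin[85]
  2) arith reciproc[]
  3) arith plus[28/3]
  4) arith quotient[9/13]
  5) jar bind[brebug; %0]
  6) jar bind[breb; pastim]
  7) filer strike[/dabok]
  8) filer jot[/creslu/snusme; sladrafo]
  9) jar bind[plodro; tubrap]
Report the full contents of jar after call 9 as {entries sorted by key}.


Answer: {breb=pastim, brebug=30979/2295, plodro=tubrap}

Derivation:
Act: arith begin[x='85']
Obs: 85
Act: arith reciproc[]
Obs: 1/85
Act: arith plus[x='28/3']
Obs: 2383/255
Act: arith quotient[x='9/13']
Obs: 30979/2295
Act: jar bind[k='brebug'; v='%0']
Obs: nil
Act: jar bind[k='breb'; v='pastim']
Obs: nil
Act: filer strike[p='/dabok']
Obs: ok
Act: filer jot[p='/creslu/snusme'; c='sladrafo']
Obs: ToolError: no parent
Act: jar bind[k='plodro'; v='tubrap']
Obs: nil


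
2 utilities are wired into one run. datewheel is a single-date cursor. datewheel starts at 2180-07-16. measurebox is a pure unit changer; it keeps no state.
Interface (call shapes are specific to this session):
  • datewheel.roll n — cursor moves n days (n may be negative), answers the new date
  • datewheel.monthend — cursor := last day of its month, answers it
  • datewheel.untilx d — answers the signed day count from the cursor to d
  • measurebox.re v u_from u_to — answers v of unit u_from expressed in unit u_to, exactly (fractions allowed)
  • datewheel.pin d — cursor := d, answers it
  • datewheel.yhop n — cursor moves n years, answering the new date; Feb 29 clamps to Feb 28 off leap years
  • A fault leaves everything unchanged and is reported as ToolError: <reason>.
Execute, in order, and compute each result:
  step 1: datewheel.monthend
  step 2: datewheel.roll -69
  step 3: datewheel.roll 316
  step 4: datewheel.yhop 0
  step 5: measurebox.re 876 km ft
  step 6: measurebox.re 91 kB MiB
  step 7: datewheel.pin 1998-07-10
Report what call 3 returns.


Answer: 2181-04-04

Derivation:
Do: monthend[]
See: 2180-07-31
Do: roll[-69]
See: 2180-05-23
Do: roll[316]
See: 2181-04-04
Do: yhop[0]
See: 2181-04-04
Do: re[876; km; ft]
See: 365000000/127
Do: re[91; kB; MiB]
See: 11375/131072
Do: pin[1998-07-10]
See: 1998-07-10


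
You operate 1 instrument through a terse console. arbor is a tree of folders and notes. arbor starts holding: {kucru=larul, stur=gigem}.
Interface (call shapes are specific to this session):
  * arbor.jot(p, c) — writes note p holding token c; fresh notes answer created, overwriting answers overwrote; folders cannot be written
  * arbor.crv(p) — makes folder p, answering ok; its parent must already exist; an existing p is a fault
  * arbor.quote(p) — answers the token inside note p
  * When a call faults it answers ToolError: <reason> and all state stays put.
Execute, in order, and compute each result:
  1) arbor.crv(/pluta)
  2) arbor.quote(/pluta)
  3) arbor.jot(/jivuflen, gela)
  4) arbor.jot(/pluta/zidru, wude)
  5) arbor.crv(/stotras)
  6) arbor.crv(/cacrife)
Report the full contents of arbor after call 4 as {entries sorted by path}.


! arbor.crv(p→/pluta) ~> ok
! arbor.quote(p→/pluta) ~> ToolError: is a directory
! arbor.jot(p→/jivuflen, c→gela) ~> created
! arbor.jot(p→/pluta/zidru, c→wude) ~> created
! arbor.crv(p→/stotras) ~> ok
! arbor.crv(p→/cacrife) ~> ok

Answer: {jivuflen=gela, kucru=larul, pluta/, pluta/zidru=wude, stur=gigem}


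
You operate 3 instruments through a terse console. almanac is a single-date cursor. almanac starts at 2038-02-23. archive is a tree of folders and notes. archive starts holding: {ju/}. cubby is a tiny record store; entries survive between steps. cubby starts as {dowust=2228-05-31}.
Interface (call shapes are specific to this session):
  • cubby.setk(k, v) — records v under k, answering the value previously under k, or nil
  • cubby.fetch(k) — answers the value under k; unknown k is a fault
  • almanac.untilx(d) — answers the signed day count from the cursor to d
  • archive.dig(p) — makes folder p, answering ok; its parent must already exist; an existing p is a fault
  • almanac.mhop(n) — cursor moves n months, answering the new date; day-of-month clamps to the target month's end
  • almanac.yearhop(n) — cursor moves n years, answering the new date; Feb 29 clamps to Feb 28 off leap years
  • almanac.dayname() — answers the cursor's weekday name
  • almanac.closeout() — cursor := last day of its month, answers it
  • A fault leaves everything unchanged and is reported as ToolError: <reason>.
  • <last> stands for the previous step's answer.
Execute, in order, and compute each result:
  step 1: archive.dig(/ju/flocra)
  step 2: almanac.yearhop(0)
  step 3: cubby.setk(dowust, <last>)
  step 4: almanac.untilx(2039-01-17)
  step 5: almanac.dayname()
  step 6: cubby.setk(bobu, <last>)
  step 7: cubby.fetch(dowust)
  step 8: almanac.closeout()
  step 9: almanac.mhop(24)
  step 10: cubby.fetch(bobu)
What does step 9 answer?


Answer: 2040-02-28

Derivation:
-- 1. archive.dig(p=/ju/flocra) == ok
-- 2. almanac.yearhop(n=0) == 2038-02-23
-- 3. cubby.setk(k=dowust, v=<last>) == 2228-05-31
-- 4. almanac.untilx(d=2039-01-17) == 328
-- 5. almanac.dayname() == Tuesday
-- 6. cubby.setk(k=bobu, v=<last>) == nil
-- 7. cubby.fetch(k=dowust) == 2038-02-23
-- 8. almanac.closeout() == 2038-02-28
-- 9. almanac.mhop(n=24) == 2040-02-28
-- 10. cubby.fetch(k=bobu) == Tuesday


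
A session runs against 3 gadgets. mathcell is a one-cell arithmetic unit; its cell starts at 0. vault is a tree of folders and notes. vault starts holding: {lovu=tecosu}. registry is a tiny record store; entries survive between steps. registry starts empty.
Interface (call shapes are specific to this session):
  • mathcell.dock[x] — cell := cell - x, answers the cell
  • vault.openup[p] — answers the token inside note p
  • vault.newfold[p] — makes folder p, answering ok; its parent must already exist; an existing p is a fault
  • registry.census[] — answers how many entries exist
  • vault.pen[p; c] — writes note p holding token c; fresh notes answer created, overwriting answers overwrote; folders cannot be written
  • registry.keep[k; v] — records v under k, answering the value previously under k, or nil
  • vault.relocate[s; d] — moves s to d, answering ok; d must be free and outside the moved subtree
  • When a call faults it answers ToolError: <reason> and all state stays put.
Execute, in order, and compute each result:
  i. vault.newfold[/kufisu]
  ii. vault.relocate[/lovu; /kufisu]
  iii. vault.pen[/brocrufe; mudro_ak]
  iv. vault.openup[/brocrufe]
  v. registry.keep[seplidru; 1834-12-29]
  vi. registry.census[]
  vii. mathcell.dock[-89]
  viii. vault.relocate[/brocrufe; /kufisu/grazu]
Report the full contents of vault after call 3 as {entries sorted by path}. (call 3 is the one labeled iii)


Answer: {brocrufe=mudro_ak, kufisu/, lovu=tecosu}

Derivation:
Calling vault.newfold on p→/kufisu, yielding ok.
Using vault.relocate on s→/lovu, d→/kufisu, giving ToolError: exists.
I call vault.pen on p→/brocrufe, c→mudro_ak, and get created.
I call vault.openup on p→/brocrufe: mudro_ak.
I call registry.keep on k→seplidru, v→1834-12-29, → nil.
Now I run registry.census, yielding 1.
I invoke mathcell.dock on x→-89, — result: 89.
I invoke vault.relocate on s→/brocrufe, d→/kufisu/grazu, which returns ok.


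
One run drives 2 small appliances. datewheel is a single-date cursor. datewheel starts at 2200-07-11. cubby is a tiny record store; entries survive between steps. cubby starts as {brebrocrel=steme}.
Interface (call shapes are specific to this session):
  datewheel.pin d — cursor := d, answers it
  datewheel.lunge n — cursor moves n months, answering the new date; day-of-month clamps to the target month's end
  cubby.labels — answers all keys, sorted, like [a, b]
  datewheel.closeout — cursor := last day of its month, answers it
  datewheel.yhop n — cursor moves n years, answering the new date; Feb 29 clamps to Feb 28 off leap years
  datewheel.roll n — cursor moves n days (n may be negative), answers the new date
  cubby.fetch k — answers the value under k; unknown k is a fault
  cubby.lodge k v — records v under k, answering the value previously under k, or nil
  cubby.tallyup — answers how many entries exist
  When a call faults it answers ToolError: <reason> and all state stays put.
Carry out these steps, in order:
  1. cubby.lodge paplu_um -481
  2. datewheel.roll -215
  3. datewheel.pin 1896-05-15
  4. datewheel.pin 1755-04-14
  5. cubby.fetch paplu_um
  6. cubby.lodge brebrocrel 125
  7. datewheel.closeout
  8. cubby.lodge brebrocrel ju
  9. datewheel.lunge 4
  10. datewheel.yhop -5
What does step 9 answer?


Answer: 1755-08-30

Derivation:
==> cubby.lodge(k=paplu_um, v=-481)
<== nil
==> datewheel.roll(n=-215)
<== 2199-12-08
==> datewheel.pin(d=1896-05-15)
<== 1896-05-15
==> datewheel.pin(d=1755-04-14)
<== 1755-04-14
==> cubby.fetch(k=paplu_um)
<== -481
==> cubby.lodge(k=brebrocrel, v=125)
<== steme
==> datewheel.closeout()
<== 1755-04-30
==> cubby.lodge(k=brebrocrel, v=ju)
<== 125
==> datewheel.lunge(n=4)
<== 1755-08-30
==> datewheel.yhop(n=-5)
<== 1750-08-30


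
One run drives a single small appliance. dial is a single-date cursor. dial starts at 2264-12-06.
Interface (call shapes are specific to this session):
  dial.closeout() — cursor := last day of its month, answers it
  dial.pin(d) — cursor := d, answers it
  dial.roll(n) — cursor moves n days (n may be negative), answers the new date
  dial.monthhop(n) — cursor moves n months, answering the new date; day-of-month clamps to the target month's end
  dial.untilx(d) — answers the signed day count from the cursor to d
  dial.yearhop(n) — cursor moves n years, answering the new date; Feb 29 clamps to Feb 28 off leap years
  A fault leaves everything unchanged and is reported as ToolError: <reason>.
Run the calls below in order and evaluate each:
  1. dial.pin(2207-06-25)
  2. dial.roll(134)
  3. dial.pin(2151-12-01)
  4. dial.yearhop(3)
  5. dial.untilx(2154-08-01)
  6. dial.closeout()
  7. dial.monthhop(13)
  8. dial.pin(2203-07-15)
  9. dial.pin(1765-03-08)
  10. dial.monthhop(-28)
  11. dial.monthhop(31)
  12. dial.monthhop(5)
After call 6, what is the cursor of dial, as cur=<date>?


Answer: cur=2154-12-31

Derivation:
Invoking pin on 2207-06-25, which returns 2207-06-25.
I invoke roll on 134, → 2207-11-06.
I use pin on 2151-12-01, → 2151-12-01.
I run yearhop on 3, yielding 2154-12-01.
Next I call untilx on 2154-08-01, and observe -122.
I call closeout, giving 2154-12-31.
Then monthhop on 13, yielding 2156-01-31.
I invoke pin on 2203-07-15, and see 2203-07-15.
I run pin on 1765-03-08, which returns 1765-03-08.
I call monthhop on -28, yielding 1762-11-08.
Now I run monthhop on 31, → 1765-06-08.
I call monthhop on 5, — result: 1765-11-08.


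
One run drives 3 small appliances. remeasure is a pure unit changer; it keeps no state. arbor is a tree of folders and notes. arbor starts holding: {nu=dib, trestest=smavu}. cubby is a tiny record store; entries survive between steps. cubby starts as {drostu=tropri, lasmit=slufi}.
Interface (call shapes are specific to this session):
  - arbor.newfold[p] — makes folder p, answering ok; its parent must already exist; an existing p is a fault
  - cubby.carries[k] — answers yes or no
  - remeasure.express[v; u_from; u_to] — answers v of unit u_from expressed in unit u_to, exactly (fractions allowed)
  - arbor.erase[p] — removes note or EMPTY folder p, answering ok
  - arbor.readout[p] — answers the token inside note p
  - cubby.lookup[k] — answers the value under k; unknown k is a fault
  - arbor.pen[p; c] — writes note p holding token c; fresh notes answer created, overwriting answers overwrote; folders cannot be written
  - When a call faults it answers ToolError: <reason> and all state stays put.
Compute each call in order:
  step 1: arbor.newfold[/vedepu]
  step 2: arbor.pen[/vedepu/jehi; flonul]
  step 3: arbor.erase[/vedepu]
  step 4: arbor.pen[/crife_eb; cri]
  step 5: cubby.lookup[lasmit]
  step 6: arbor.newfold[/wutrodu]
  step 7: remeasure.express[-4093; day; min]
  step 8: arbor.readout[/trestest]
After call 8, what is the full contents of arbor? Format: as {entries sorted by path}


I call arbor.newfold with p→/vedepu, yielding ok.
I use arbor.pen with p→/vedepu/jehi, c→flonul, → created.
I try arbor.erase with p→/vedepu, → ToolError: not empty.
I call arbor.pen with p→/crife_eb, c→cri, → created.
Now I run cubby.lookup with k→lasmit, which returns slufi.
I try arbor.newfold with p→/wutrodu, — result: ok.
I call remeasure.express with v→-4093, u_from→day, u_to→min, yielding -5893920.
Now I run arbor.readout with p→/trestest, → smavu.

Answer: {crife_eb=cri, nu=dib, trestest=smavu, vedepu/, vedepu/jehi=flonul, wutrodu/}


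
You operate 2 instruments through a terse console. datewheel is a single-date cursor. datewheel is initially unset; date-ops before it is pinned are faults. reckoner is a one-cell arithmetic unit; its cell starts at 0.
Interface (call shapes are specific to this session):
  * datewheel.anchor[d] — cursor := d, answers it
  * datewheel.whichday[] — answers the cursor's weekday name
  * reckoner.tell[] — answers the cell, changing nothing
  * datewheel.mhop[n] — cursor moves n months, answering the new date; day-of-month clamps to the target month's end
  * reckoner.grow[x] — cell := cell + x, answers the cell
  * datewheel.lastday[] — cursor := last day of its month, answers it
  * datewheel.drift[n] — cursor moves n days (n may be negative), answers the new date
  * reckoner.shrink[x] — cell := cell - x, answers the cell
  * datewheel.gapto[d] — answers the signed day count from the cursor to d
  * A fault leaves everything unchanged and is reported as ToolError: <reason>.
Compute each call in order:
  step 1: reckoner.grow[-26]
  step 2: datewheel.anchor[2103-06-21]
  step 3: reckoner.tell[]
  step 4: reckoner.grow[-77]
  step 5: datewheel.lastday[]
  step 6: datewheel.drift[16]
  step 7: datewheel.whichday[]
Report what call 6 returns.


Answer: 2103-07-16

Derivation:
→ reckoner.grow(-26)
← -26
→ datewheel.anchor(2103-06-21)
← 2103-06-21
→ reckoner.tell()
← -26
→ reckoner.grow(-77)
← -103
→ datewheel.lastday()
← 2103-06-30
→ datewheel.drift(16)
← 2103-07-16
→ datewheel.whichday()
← Monday


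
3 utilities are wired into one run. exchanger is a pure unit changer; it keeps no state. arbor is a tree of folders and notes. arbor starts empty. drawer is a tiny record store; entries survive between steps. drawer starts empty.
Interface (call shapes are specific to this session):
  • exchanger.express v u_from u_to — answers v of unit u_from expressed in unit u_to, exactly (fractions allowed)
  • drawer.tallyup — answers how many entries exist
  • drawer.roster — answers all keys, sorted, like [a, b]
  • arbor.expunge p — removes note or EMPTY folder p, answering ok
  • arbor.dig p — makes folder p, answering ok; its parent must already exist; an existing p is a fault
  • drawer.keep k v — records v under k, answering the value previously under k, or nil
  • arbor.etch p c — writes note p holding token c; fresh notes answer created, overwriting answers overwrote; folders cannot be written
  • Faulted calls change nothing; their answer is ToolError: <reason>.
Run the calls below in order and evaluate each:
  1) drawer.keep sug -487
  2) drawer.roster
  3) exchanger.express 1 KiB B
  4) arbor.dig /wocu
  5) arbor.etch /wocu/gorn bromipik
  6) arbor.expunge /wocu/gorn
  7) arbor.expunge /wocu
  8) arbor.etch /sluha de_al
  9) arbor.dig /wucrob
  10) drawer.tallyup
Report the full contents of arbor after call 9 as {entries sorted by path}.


% drawer.keep k→sug v→-487
= nil
% drawer.roster
= [sug]
% exchanger.express v→1 u_from→KiB u_to→B
= 1024
% arbor.dig p→/wocu
= ok
% arbor.etch p→/wocu/gorn c→bromipik
= created
% arbor.expunge p→/wocu/gorn
= ok
% arbor.expunge p→/wocu
= ok
% arbor.etch p→/sluha c→de_al
= created
% arbor.dig p→/wucrob
= ok
% drawer.tallyup
= 1

Answer: {sluha=de_al, wucrob/}


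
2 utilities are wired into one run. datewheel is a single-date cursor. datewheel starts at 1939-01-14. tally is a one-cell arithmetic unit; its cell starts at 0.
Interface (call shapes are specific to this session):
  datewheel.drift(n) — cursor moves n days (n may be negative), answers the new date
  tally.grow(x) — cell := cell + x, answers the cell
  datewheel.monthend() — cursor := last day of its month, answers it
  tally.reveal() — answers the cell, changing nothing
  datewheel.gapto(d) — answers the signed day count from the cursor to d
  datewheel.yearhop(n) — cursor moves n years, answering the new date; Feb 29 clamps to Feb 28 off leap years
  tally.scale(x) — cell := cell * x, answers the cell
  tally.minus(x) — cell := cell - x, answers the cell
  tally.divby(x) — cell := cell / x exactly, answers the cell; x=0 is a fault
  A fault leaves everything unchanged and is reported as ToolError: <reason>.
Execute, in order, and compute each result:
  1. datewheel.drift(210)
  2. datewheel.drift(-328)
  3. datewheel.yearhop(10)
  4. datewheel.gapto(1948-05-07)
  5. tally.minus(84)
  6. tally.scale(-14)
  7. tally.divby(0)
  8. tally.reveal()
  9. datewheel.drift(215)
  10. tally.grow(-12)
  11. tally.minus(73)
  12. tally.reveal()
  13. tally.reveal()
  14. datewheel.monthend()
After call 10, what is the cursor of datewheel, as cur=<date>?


Using datewheel.drift(n: 210), yielding 1939-08-12.
I try datewheel.drift(n: -328), and see 1938-09-18.
Then datewheel.yearhop(n: 10), and get 1948-09-18.
Using datewheel.gapto(d: 1948-05-07), and get -134.
I try tally.minus(x: 84), and see -84.
Next I call tally.scale(x: -14), and get 1176.
Calling tally.divby(x: 0), giving ToolError: division by zero.
Calling tally.reveal(), which returns 1176.
I call datewheel.drift(n: 215), giving 1949-04-21.
Using tally.grow(x: -12), → 1164.
Calling tally.minus(x: 73), and get 1091.
I try tally.reveal(), — result: 1091.
I use tally.reveal: 1091.
I try datewheel.monthend(): 1949-04-30.

Answer: cur=1949-04-21


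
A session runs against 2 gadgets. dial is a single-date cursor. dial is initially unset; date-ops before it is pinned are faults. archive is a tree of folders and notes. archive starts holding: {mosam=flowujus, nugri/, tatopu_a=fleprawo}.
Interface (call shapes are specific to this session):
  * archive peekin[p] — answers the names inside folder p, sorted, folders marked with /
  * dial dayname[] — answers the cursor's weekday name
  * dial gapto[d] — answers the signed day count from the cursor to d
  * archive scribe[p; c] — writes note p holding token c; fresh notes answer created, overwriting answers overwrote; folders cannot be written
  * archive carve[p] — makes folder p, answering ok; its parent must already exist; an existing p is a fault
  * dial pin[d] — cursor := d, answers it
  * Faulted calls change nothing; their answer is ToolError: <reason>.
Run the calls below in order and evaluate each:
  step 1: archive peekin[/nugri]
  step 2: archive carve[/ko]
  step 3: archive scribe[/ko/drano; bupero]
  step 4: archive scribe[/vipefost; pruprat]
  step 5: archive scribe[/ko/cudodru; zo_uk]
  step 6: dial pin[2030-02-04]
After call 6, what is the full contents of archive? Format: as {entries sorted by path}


[in] archive peekin p='/nugri'
[out] []
[in] archive carve p='/ko'
[out] ok
[in] archive scribe p='/ko/drano' c='bupero'
[out] created
[in] archive scribe p='/vipefost' c='pruprat'
[out] created
[in] archive scribe p='/ko/cudodru' c='zo_uk'
[out] created
[in] dial pin d='2030-02-04'
[out] 2030-02-04

Answer: {ko/, ko/cudodru=zo_uk, ko/drano=bupero, mosam=flowujus, nugri/, tatopu_a=fleprawo, vipefost=pruprat}


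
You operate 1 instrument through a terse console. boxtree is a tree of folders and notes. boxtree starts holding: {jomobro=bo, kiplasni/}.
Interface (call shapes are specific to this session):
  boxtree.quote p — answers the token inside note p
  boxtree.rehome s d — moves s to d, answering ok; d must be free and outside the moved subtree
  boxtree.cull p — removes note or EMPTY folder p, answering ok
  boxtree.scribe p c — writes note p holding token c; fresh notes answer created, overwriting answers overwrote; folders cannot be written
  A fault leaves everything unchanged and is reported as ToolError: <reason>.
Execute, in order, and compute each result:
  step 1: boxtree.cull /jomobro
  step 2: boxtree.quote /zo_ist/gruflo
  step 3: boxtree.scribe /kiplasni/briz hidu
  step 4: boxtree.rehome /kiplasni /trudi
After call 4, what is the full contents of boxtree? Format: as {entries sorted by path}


Answer: {trudi/, trudi/briz=hidu}

Derivation:
I run boxtree.cull passing p: /jomobro, and get ok.
Next I call boxtree.quote passing p: /zo_ist/gruflo, and get ToolError: not found.
Then boxtree.scribe passing p: /kiplasni/briz, c: hidu, — result: created.
I run boxtree.rehome passing s: /kiplasni, d: /trudi, → ok.


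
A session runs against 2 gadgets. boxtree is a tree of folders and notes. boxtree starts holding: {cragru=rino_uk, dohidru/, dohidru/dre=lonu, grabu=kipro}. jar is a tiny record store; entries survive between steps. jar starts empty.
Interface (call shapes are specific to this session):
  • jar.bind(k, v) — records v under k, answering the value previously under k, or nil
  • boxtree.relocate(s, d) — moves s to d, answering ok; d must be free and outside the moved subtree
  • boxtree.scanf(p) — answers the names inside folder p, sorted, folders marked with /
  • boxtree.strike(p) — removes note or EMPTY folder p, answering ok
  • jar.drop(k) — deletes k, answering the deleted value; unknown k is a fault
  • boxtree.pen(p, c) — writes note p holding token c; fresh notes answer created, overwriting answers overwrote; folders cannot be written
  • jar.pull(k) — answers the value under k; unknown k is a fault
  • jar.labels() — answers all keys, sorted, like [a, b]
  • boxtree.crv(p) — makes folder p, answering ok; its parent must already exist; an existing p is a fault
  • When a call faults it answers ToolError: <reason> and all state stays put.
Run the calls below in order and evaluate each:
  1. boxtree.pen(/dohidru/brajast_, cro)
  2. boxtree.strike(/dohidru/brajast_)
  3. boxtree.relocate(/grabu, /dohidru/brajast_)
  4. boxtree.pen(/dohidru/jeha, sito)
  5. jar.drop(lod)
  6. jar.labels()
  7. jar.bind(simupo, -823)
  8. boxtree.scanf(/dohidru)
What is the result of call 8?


Answer: [brajast_, dre, jeha]

Derivation:
I try pen with p=/dohidru/brajast_, c=cro, → created.
I use strike with p=/dohidru/brajast_, yielding ok.
Calling relocate with s=/grabu, d=/dohidru/brajast_, which returns ok.
I invoke pen with p=/dohidru/jeha, c=sito, giving created.
I use drop with k=lod, which returns ToolError: no such key lod.
I run labels, — result: [].
Using bind with k=simupo, v=-823, → nil.
Next I call scanf with p=/dohidru, — result: [brajast_, dre, jeha].


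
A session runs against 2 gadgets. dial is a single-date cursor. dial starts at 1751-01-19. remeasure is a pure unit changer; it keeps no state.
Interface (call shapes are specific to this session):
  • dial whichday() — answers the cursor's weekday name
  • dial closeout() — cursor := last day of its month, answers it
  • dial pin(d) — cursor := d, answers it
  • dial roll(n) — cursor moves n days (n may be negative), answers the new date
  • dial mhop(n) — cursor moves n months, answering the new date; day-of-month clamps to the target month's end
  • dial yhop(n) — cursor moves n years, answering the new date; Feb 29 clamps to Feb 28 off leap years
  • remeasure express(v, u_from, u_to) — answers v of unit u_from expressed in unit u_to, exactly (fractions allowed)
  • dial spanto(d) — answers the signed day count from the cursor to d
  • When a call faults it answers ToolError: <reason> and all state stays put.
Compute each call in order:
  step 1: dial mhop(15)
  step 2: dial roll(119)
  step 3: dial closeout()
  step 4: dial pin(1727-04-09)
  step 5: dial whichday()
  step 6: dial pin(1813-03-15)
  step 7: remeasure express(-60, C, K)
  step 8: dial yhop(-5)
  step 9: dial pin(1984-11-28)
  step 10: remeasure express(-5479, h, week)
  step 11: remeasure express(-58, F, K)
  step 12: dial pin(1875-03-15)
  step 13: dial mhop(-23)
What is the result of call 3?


Answer: 1752-08-31

Derivation:
Step: dial mhop[n→15]
Result: 1752-04-19
Step: dial roll[n→119]
Result: 1752-08-16
Step: dial closeout[]
Result: 1752-08-31
Step: dial pin[d→1727-04-09]
Result: 1727-04-09
Step: dial whichday[]
Result: Wednesday
Step: dial pin[d→1813-03-15]
Result: 1813-03-15
Step: remeasure express[v→-60; u_from→C; u_to→K]
Result: 4263/20
Step: dial yhop[n→-5]
Result: 1808-03-15
Step: dial pin[d→1984-11-28]
Result: 1984-11-28
Step: remeasure express[v→-5479; u_from→h; u_to→week]
Result: -5479/168
Step: remeasure express[v→-58; u_from→F; u_to→K]
Result: 4463/20
Step: dial pin[d→1875-03-15]
Result: 1875-03-15
Step: dial mhop[n→-23]
Result: 1873-04-15


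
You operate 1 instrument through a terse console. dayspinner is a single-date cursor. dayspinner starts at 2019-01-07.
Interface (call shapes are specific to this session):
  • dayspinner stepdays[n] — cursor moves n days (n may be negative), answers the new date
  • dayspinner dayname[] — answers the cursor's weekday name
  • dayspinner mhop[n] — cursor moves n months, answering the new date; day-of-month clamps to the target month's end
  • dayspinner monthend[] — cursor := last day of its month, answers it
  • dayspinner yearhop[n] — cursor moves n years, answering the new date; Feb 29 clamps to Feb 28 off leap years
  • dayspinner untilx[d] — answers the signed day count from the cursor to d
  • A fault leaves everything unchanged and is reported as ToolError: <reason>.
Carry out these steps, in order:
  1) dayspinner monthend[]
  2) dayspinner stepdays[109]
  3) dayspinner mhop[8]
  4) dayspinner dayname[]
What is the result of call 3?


Answer: 2020-01-20

Derivation:
> dayspinner monthend
  2019-01-31
> dayspinner stepdays n='109'
  2019-05-20
> dayspinner mhop n='8'
  2020-01-20
> dayspinner dayname
  Monday


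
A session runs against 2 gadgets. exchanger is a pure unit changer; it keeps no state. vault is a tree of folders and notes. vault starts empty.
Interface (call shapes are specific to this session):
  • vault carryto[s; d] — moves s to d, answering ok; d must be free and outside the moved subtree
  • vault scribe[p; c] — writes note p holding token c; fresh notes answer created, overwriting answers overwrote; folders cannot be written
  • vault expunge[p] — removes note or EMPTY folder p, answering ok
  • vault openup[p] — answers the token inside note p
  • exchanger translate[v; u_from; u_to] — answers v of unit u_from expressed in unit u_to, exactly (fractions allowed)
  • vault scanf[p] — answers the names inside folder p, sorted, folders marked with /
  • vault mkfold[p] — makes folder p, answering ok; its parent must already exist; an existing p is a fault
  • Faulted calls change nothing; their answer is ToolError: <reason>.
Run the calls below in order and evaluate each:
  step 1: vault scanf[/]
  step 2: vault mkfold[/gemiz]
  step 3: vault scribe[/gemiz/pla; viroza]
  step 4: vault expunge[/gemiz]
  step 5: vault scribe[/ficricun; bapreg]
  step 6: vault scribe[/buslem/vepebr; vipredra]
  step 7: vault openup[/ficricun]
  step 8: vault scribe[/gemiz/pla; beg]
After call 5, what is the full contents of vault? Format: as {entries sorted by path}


Then vault scanf with p: /, and observe [].
Using vault mkfold with p: /gemiz, and get ok.
I use vault scribe with p: /gemiz/pla, c: viroza, — result: created.
Now I run vault expunge with p: /gemiz, → ToolError: not empty.
I try vault scribe with p: /ficricun, c: bapreg, — result: created.
Now I run vault scribe with p: /buslem/vepebr, c: vipredra, and get ToolError: no parent.
I try vault openup with p: /ficricun, and get bapreg.
Then vault scribe with p: /gemiz/pla, c: beg, → overwrote.

Answer: {ficricun=bapreg, gemiz/, gemiz/pla=viroza}


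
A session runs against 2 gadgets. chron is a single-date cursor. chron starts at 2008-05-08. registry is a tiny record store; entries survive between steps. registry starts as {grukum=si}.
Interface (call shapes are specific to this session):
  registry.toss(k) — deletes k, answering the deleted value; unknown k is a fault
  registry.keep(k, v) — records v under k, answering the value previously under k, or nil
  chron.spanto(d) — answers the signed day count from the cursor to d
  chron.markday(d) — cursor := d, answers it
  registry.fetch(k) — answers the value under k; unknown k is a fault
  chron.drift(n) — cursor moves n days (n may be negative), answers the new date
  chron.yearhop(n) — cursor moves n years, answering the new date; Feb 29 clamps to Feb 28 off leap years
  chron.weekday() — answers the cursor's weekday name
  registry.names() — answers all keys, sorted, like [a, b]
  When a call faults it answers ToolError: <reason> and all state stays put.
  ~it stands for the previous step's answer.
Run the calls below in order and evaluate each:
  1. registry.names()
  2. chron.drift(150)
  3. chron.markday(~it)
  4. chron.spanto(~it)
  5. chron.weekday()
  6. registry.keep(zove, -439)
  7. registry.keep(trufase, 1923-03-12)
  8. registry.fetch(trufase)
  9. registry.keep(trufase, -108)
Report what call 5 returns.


Answer: Sunday

Derivation:
Act: registry.names[]
Obs: [grukum]
Act: chron.drift[n: 150]
Obs: 2008-10-05
Act: chron.markday[d: ~it]
Obs: 2008-10-05
Act: chron.spanto[d: ~it]
Obs: 0
Act: chron.weekday[]
Obs: Sunday
Act: registry.keep[k: zove; v: -439]
Obs: nil
Act: registry.keep[k: trufase; v: 1923-03-12]
Obs: nil
Act: registry.fetch[k: trufase]
Obs: 1923-03-12
Act: registry.keep[k: trufase; v: -108]
Obs: 1923-03-12
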